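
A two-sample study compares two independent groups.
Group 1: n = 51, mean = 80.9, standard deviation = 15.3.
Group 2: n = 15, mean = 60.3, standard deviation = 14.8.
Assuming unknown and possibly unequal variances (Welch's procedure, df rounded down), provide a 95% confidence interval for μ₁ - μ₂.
(11.54, 29.66)

Difference: x̄₁ - x̄₂ = 20.60
SE = √(s₁²/n₁ + s₂²/n₂) = √(15.3²/51 + 14.8²/15) = 4.3809
df = 23.53 → 23 (Welch–Satterthwaite, rounded down)
t* = 2.069

CI: 20.60 ± 2.069 · 4.3809 = 20.60 ± 9.06 = (11.54, 29.66)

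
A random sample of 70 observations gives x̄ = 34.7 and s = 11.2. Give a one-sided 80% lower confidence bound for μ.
μ ≥ 33.57

Lower bound (one-sided):
t* = 0.847 (one-sided for 80%)
Lower bound = x̄ - t* · s/√n = 34.7 - 0.847 · 11.2/√70 = 33.57

We are 80% confident that μ ≥ 33.57.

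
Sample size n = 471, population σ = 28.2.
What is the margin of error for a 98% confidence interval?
Margin of error = 3.02

Margin of error = z* · σ/√n
= 2.326 · 28.2/√471
= 2.326 · 28.2/21.7025
= 3.02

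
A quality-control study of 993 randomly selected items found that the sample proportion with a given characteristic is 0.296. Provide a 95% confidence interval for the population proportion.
(0.268, 0.324)

Proportion CI:
SE = √(p̂(1-p̂)/n) = √(0.296 · 0.704 / 993) = 0.01449

z* = 1.960
Margin = z* · SE = 1.960 · 0.01449 = 0.0284

CI: 0.296 ± 0.0284 = (0.268, 0.324)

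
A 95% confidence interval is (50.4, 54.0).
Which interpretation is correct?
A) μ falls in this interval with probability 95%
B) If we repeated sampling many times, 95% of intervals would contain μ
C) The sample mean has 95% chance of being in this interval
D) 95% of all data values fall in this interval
B

A) Wrong — μ is fixed; the randomness lives in the interval, not in μ.
B) Correct — this is the frequentist long-run coverage interpretation.
C) Wrong — x̄ is observed and sits in the interval by construction.
D) Wrong — a CI is about the parameter μ, not individual data values.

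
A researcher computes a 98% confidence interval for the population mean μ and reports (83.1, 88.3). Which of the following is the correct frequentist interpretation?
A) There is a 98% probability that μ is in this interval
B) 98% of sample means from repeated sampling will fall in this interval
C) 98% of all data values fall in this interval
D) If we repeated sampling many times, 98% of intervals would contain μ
D

A) Wrong — μ is fixed; the randomness lives in the interval, not in μ.
B) Wrong — coverage applies to intervals containing μ, not to future x̄ values.
C) Wrong — a CI is about the parameter μ, not individual data values.
D) Correct — this is the frequentist long-run coverage interpretation.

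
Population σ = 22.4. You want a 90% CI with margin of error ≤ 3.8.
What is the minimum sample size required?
n ≥ 95

For margin E ≤ 3.8:
n ≥ (z* · σ / E)²
n ≥ (1.645 · 22.4 / 3.8)²
n ≥ 94.03

Minimum n = 95 (rounding up)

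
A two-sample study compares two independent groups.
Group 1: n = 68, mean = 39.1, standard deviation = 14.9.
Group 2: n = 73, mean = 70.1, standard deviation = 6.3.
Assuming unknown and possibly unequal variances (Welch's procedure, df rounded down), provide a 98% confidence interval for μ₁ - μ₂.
(-35.62, -26.38)

Difference: x̄₁ - x̄₂ = -31.00
SE = √(s₁²/n₁ + s₂²/n₂) = √(14.9²/68 + 6.3²/73) = 1.9516
df = 88.88 → 88 (Welch–Satterthwaite, rounded down)
t* = 2.369

CI: -31.00 ± 2.369 · 1.9516 = -31.00 ± 4.62 = (-35.62, -26.38)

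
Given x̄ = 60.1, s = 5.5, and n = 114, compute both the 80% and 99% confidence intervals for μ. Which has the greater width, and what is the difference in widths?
99% CI is wider by 1.37

df = 113
80% CI: t* = 1.289, (59.44, 60.76), width = 2 · t* · s/√n = 1.33
99% CI: t* = 2.620, (58.75, 61.45), width = 2 · t* · s/√n = 2.70

The 99% CI is wider by 2.70 - 1.33 = 1.37.
Higher confidence requires a wider interval.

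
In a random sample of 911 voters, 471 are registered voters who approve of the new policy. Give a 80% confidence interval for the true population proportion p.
(0.496, 0.538)

Proportion CI:
p̂ = 471/911 = 0.51701
SE = √(p̂(1-p̂)/n) = √(0.51701 · 0.48299 / 911) = 0.01656

z* = 1.282
Margin = z* · SE = 1.282 · 0.01656 = 0.0212

CI: 0.51701 ± 0.0212 = (0.496, 0.538)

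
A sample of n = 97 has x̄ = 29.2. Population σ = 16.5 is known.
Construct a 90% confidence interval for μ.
(26.44, 31.96)

z-interval (σ known):
z* = 1.645 for 90% confidence

Margin of error = z* · σ/√n = 1.645 · 16.5/√97 = 2.76

CI: (29.2 - 2.76, 29.2 + 2.76) = (26.44, 31.96)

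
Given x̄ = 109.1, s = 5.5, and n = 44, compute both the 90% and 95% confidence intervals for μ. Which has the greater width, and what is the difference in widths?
95% CI is wider by 0.55

df = 43
90% CI: t* = 1.681, (107.71, 110.49), width = 2 · t* · s/√n = 2.79
95% CI: t* = 2.017, (107.43, 110.77), width = 2 · t* · s/√n = 3.34

The 95% CI is wider by 3.34 - 2.79 = 0.55.
Higher confidence requires a wider interval.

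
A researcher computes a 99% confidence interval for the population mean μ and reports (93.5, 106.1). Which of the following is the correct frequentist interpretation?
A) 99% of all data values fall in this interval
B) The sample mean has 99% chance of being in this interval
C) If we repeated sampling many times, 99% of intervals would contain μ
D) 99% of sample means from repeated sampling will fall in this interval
C

A) Wrong — a CI is about the parameter μ, not individual data values.
B) Wrong — x̄ is observed and sits in the interval by construction.
C) Correct — this is the frequentist long-run coverage interpretation.
D) Wrong — coverage applies to intervals containing μ, not to future x̄ values.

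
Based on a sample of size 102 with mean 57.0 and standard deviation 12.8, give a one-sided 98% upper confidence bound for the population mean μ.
μ ≤ 59.64

Upper bound (one-sided):
t* = 2.081 (one-sided for 98%)
Upper bound = x̄ + t* · s/√n = 57.0 + 2.081 · 12.8/√102 = 59.64

We are 98% confident that μ ≤ 59.64.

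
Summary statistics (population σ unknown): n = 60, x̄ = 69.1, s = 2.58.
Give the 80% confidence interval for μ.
(68.67, 69.53)

t-interval (σ unknown):
df = n - 1 = 59
t* = 1.296 for 80% confidence

Margin of error = t* · s/√n = 1.296 · 2.58/√60 = 0.43

CI: (68.67, 69.53)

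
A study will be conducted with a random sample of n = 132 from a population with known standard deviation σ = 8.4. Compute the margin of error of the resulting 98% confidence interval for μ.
Margin of error = 1.70

Margin of error = z* · σ/√n
= 2.326 · 8.4/√132
= 2.326 · 8.4/11.4891
= 1.70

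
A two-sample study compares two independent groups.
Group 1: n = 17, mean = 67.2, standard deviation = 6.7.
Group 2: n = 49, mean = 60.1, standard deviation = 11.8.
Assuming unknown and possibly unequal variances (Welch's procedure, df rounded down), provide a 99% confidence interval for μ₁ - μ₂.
(0.83, 13.37)

Difference: x̄₁ - x̄₂ = 7.10
SE = √(s₁²/n₁ + s₂²/n₂) = √(6.7²/17 + 11.8²/49) = 2.3414
df = 49.76 → 49 (Welch–Satterthwaite, rounded down)
t* = 2.680

CI: 7.10 ± 2.680 · 2.3414 = 7.10 ± 6.27 = (0.83, 13.37)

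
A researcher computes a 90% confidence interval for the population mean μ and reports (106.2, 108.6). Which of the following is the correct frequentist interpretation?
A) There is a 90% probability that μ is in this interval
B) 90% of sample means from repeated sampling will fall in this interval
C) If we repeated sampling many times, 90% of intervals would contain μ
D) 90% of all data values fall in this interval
C

A) Wrong — μ is fixed; the randomness lives in the interval, not in μ.
B) Wrong — coverage applies to intervals containing μ, not to future x̄ values.
C) Correct — this is the frequentist long-run coverage interpretation.
D) Wrong — a CI is about the parameter μ, not individual data values.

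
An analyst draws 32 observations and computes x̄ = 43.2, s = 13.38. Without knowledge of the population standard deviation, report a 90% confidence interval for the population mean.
(39.19, 47.21)

t-interval (σ unknown):
df = n - 1 = 31
t* = 1.696 for 90% confidence

Margin of error = t* · s/√n = 1.696 · 13.38/√32 = 4.01

CI: (39.19, 47.21)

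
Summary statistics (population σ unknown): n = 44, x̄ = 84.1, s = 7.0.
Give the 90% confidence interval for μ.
(82.33, 85.87)

t-interval (σ unknown):
df = n - 1 = 43
t* = 1.681 for 90% confidence

Margin of error = t* · s/√n = 1.681 · 7.0/√44 = 1.77

CI: (82.33, 85.87)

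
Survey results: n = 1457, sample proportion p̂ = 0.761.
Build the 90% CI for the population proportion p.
(0.743, 0.779)

Proportion CI:
SE = √(p̂(1-p̂)/n) = √(0.761 · 0.239 / 1457) = 0.01117

z* = 1.645
Margin = z* · SE = 1.645 · 0.01117 = 0.0184

CI: 0.761 ± 0.0184 = (0.743, 0.779)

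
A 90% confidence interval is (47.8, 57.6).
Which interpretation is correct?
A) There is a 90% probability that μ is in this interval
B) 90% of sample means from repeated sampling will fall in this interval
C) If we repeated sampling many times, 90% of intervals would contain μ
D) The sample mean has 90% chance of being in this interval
C

A) Wrong — μ is fixed; the randomness lives in the interval, not in μ.
B) Wrong — coverage applies to intervals containing μ, not to future x̄ values.
C) Correct — this is the frequentist long-run coverage interpretation.
D) Wrong — x̄ is observed and sits in the interval by construction.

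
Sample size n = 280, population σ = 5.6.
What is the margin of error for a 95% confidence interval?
Margin of error = 0.66

Margin of error = z* · σ/√n
= 1.960 · 5.6/√280
= 1.960 · 5.6/16.7332
= 0.66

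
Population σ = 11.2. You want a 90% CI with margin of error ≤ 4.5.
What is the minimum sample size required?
n ≥ 17

For margin E ≤ 4.5:
n ≥ (z* · σ / E)²
n ≥ (1.645 · 11.2 / 4.5)²
n ≥ 16.76

Minimum n = 17 (rounding up)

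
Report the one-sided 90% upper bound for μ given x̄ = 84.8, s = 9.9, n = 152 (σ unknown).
μ ≤ 85.83

Upper bound (one-sided):
t* = 1.287 (one-sided for 90%)
Upper bound = x̄ + t* · s/√n = 84.8 + 1.287 · 9.9/√152 = 85.83

We are 90% confident that μ ≤ 85.83.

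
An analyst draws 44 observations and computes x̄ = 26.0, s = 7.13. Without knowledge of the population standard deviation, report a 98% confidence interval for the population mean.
(23.40, 28.60)

t-interval (σ unknown):
df = n - 1 = 43
t* = 2.416 for 98% confidence

Margin of error = t* · s/√n = 2.416 · 7.13/√44 = 2.60

CI: (23.40, 28.60)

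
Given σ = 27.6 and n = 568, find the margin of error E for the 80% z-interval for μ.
Margin of error = 1.48

Margin of error = z* · σ/√n
= 1.282 · 27.6/√568
= 1.282 · 27.6/23.8328
= 1.48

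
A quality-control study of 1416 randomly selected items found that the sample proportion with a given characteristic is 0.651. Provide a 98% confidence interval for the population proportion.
(0.622, 0.680)

Proportion CI:
SE = √(p̂(1-p̂)/n) = √(0.651 · 0.349 / 1416) = 0.01267

z* = 2.326
Margin = z* · SE = 2.326 · 0.01267 = 0.0295

CI: 0.651 ± 0.0295 = (0.622, 0.680)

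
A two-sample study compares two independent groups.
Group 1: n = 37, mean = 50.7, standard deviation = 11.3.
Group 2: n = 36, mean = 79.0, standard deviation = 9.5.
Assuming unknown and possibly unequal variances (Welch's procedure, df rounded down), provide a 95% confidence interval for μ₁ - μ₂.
(-33.17, -23.43)

Difference: x̄₁ - x̄₂ = -28.30
SE = √(s₁²/n₁ + s₂²/n₂) = √(11.3²/37 + 9.5²/36) = 2.4409
df = 69.55 → 69 (Welch–Satterthwaite, rounded down)
t* = 1.995

CI: -28.30 ± 1.995 · 2.4409 = -28.30 ± 4.87 = (-33.17, -23.43)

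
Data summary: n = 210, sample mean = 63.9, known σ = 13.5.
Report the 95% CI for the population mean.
(62.07, 65.73)

z-interval (σ known):
z* = 1.960 for 95% confidence

Margin of error = z* · σ/√n = 1.960 · 13.5/√210 = 1.83

CI: (63.9 - 1.83, 63.9 + 1.83) = (62.07, 65.73)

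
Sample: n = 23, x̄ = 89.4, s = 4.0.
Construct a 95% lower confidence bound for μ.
μ ≥ 87.97

Lower bound (one-sided):
t* = 1.717 (one-sided for 95%)
Lower bound = x̄ - t* · s/√n = 89.4 - 1.717 · 4.0/√23 = 87.97

We are 95% confident that μ ≥ 87.97.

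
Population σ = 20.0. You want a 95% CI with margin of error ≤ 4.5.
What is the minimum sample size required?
n ≥ 76

For margin E ≤ 4.5:
n ≥ (z* · σ / E)²
n ≥ (1.960 · 20.0 / 4.5)²
n ≥ 75.88

Minimum n = 76 (rounding up)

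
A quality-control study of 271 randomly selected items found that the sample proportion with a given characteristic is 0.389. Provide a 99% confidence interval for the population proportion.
(0.313, 0.465)

Proportion CI:
SE = √(p̂(1-p̂)/n) = √(0.389 · 0.611 / 271) = 0.02961

z* = 2.576
Margin = z* · SE = 2.576 · 0.02961 = 0.0763

CI: 0.389 ± 0.0763 = (0.313, 0.465)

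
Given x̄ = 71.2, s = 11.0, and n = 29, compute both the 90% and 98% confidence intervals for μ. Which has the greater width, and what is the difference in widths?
98% CI is wider by 3.13

df = 28
90% CI: t* = 1.701, (67.73, 74.67), width = 2 · t* · s/√n = 6.95
98% CI: t* = 2.467, (66.16, 76.24), width = 2 · t* · s/√n = 10.08

The 98% CI is wider by 10.08 - 6.95 = 3.13.
Higher confidence requires a wider interval.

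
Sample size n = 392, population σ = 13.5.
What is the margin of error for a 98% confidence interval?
Margin of error = 1.59

Margin of error = z* · σ/√n
= 2.326 · 13.5/√392
= 2.326 · 13.5/19.7990
= 1.59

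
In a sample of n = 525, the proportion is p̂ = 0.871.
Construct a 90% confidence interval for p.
(0.847, 0.895)

Proportion CI:
SE = √(p̂(1-p̂)/n) = √(0.871 · 0.129 / 525) = 0.01463

z* = 1.645
Margin = z* · SE = 1.645 · 0.01463 = 0.0241

CI: 0.871 ± 0.0241 = (0.847, 0.895)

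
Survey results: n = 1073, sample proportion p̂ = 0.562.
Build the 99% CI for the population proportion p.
(0.523, 0.601)

Proportion CI:
SE = √(p̂(1-p̂)/n) = √(0.562 · 0.438 / 1073) = 0.01515

z* = 2.576
Margin = z* · SE = 2.576 · 0.01515 = 0.0390

CI: 0.562 ± 0.0390 = (0.523, 0.601)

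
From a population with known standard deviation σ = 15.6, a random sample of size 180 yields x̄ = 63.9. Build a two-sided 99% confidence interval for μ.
(60.90, 66.90)

z-interval (σ known):
z* = 2.576 for 99% confidence

Margin of error = z* · σ/√n = 2.576 · 15.6/√180 = 3.00

CI: (63.9 - 3.00, 63.9 + 3.00) = (60.90, 66.90)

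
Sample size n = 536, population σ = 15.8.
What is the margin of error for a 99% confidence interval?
Margin of error = 1.76

Margin of error = z* · σ/√n
= 2.576 · 15.8/√536
= 2.576 · 15.8/23.1517
= 1.76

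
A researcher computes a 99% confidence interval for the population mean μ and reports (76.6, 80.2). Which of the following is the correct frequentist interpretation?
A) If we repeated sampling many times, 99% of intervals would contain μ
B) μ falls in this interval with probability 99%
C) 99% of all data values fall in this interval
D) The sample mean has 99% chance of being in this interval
A

A) Correct — this is the frequentist long-run coverage interpretation.
B) Wrong — μ is fixed; the randomness lives in the interval, not in μ.
C) Wrong — a CI is about the parameter μ, not individual data values.
D) Wrong — x̄ is observed and sits in the interval by construction.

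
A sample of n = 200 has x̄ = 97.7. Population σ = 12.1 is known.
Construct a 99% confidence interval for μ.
(95.50, 99.90)

z-interval (σ known):
z* = 2.576 for 99% confidence

Margin of error = z* · σ/√n = 2.576 · 12.1/√200 = 2.20

CI: (97.7 - 2.20, 97.7 + 2.20) = (95.50, 99.90)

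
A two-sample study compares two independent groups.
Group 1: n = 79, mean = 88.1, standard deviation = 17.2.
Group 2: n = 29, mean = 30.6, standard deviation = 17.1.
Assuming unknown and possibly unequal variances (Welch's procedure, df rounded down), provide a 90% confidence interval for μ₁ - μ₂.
(51.27, 63.73)

Difference: x̄₁ - x̄₂ = 57.50
SE = √(s₁²/n₁ + s₂²/n₂) = √(17.2²/79 + 17.1²/29) = 3.7186
df = 50.18 → 50 (Welch–Satterthwaite, rounded down)
t* = 1.676

CI: 57.50 ± 1.676 · 3.7186 = 57.50 ± 6.23 = (51.27, 63.73)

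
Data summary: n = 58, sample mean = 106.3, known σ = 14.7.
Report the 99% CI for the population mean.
(101.33, 111.27)

z-interval (σ known):
z* = 2.576 for 99% confidence

Margin of error = z* · σ/√n = 2.576 · 14.7/√58 = 4.97

CI: (106.3 - 4.97, 106.3 + 4.97) = (101.33, 111.27)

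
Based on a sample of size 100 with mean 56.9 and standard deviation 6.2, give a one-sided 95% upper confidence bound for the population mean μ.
μ ≤ 57.93

Upper bound (one-sided):
t* = 1.660 (one-sided for 95%)
Upper bound = x̄ + t* · s/√n = 56.9 + 1.660 · 6.2/√100 = 57.93

We are 95% confident that μ ≤ 57.93.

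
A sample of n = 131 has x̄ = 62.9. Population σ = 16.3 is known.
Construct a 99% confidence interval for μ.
(59.23, 66.57)

z-interval (σ known):
z* = 2.576 for 99% confidence

Margin of error = z* · σ/√n = 2.576 · 16.3/√131 = 3.67

CI: (62.9 - 3.67, 62.9 + 3.67) = (59.23, 66.57)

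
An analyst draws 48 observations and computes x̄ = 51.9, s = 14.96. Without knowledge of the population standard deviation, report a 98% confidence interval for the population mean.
(46.70, 57.10)

t-interval (σ unknown):
df = n - 1 = 47
t* = 2.408 for 98% confidence

Margin of error = t* · s/√n = 2.408 · 14.96/√48 = 5.20

CI: (46.70, 57.10)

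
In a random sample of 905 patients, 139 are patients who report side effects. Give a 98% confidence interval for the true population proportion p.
(0.126, 0.181)

Proportion CI:
p̂ = 139/905 = 0.15359
SE = √(p̂(1-p̂)/n) = √(0.15359 · 0.84641 / 905) = 0.01199

z* = 2.326
Margin = z* · SE = 2.326 · 0.01199 = 0.0279

CI: 0.15359 ± 0.0279 = (0.126, 0.181)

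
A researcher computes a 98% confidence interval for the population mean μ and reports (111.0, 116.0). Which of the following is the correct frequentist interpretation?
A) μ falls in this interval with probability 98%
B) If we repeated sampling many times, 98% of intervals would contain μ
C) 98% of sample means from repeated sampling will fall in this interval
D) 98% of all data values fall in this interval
B

A) Wrong — μ is fixed; the randomness lives in the interval, not in μ.
B) Correct — this is the frequentist long-run coverage interpretation.
C) Wrong — coverage applies to intervals containing μ, not to future x̄ values.
D) Wrong — a CI is about the parameter μ, not individual data values.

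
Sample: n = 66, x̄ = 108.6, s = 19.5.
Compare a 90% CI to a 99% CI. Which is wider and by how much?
99% CI is wider by 4.73

df = 65
90% CI: t* = 1.669, (104.59, 112.61), width = 2 · t* · s/√n = 8.01
99% CI: t* = 2.654, (102.23, 114.97), width = 2 · t* · s/√n = 12.74

The 99% CI is wider by 12.74 - 8.01 = 4.73.
Higher confidence requires a wider interval.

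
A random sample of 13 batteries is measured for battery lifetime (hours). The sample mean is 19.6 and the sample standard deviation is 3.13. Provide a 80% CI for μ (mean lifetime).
(18.42, 20.78)

t-interval (σ unknown):
df = n - 1 = 12
t* = 1.356 for 80% confidence

Margin of error = t* · s/√n = 1.356 · 3.13/√13 = 1.18

CI: (18.42, 20.78)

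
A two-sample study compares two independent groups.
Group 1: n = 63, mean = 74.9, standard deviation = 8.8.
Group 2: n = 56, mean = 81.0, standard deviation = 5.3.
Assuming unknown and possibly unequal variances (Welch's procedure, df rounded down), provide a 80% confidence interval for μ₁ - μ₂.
(-7.80, -4.40)

Difference: x̄₁ - x̄₂ = -6.10
SE = √(s₁²/n₁ + s₂²/n₂) = √(8.8²/63 + 5.3²/56) = 1.3156
df = 103.50 → 103 (Welch–Satterthwaite, rounded down)
t* = 1.290

CI: -6.10 ± 1.290 · 1.3156 = -6.10 ± 1.70 = (-7.80, -4.40)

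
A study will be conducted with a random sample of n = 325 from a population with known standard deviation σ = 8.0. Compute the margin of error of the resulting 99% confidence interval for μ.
Margin of error = 1.14

Margin of error = z* · σ/√n
= 2.576 · 8.0/√325
= 2.576 · 8.0/18.0278
= 1.14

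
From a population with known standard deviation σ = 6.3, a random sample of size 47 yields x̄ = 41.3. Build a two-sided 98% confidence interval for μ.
(39.16, 43.44)

z-interval (σ known):
z* = 2.326 for 98% confidence

Margin of error = z* · σ/√n = 2.326 · 6.3/√47 = 2.14

CI: (41.3 - 2.14, 41.3 + 2.14) = (39.16, 43.44)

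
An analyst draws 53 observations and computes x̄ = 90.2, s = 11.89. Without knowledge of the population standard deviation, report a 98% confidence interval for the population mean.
(86.28, 94.12)

t-interval (σ unknown):
df = n - 1 = 52
t* = 2.400 for 98% confidence

Margin of error = t* · s/√n = 2.400 · 11.89/√53 = 3.92

CI: (86.28, 94.12)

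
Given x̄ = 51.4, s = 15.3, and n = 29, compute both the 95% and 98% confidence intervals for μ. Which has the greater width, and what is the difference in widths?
98% CI is wider by 2.38

df = 28
95% CI: t* = 2.048, (45.58, 57.22), width = 2 · t* · s/√n = 11.64
98% CI: t* = 2.467, (44.39, 58.41), width = 2 · t* · s/√n = 14.02

The 98% CI is wider by 14.02 - 11.64 = 2.38.
Higher confidence requires a wider interval.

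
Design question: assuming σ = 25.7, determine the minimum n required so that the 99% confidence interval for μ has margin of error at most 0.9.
n ≥ 5411

For margin E ≤ 0.9:
n ≥ (z* · σ / E)²
n ≥ (2.576 · 25.7 / 0.9)²
n ≥ 5410.94

Minimum n = 5411 (rounding up)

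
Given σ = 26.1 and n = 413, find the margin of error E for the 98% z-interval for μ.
Margin of error = 2.99

Margin of error = z* · σ/√n
= 2.326 · 26.1/√413
= 2.326 · 26.1/20.3224
= 2.99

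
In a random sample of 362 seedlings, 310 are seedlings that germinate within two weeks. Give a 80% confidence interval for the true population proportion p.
(0.833, 0.880)

Proportion CI:
p̂ = 310/362 = 0.85635
SE = √(p̂(1-p̂)/n) = √(0.85635 · 0.14365 / 362) = 0.01843

z* = 1.282
Margin = z* · SE = 1.282 · 0.01843 = 0.0236

CI: 0.85635 ± 0.0236 = (0.833, 0.880)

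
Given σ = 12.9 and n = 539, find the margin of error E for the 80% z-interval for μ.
Margin of error = 0.71

Margin of error = z* · σ/√n
= 1.282 · 12.9/√539
= 1.282 · 12.9/23.2164
= 0.71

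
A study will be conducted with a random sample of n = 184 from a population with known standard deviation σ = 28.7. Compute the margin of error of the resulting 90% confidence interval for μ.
Margin of error = 3.48

Margin of error = z* · σ/√n
= 1.645 · 28.7/√184
= 1.645 · 28.7/13.5647
= 3.48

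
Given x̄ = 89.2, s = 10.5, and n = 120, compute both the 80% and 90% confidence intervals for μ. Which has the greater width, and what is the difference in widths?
90% CI is wider by 0.71

df = 119
80% CI: t* = 1.289, (87.96, 90.44), width = 2 · t* · s/√n = 2.47
90% CI: t* = 1.658, (87.61, 90.79), width = 2 · t* · s/√n = 3.18

The 90% CI is wider by 3.18 - 2.47 = 0.71.
Higher confidence requires a wider interval.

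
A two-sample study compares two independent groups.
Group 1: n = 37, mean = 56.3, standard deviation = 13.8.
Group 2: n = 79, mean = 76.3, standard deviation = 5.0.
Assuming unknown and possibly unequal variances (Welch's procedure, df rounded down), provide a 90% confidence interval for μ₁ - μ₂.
(-23.94, -16.06)

Difference: x̄₁ - x̄₂ = -20.00
SE = √(s₁²/n₁ + s₂²/n₂) = √(13.8²/37 + 5.0²/79) = 2.3374
df = 40.49 → 40 (Welch–Satterthwaite, rounded down)
t* = 1.684

CI: -20.00 ± 1.684 · 2.3374 = -20.00 ± 3.94 = (-23.94, -16.06)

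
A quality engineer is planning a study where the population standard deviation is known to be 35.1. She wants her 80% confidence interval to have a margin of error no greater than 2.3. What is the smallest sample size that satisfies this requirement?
n ≥ 383

For margin E ≤ 2.3:
n ≥ (z* · σ / E)²
n ≥ (1.282 · 35.1 / 2.3)²
n ≥ 382.77

Minimum n = 383 (rounding up)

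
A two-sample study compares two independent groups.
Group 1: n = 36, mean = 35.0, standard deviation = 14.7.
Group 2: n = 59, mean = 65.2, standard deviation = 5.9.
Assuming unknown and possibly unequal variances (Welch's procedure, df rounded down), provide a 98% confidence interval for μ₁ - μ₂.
(-36.42, -23.98)

Difference: x̄₁ - x̄₂ = -30.20
SE = √(s₁²/n₁ + s₂²/n₂) = √(14.7²/36 + 5.9²/59) = 2.5676
df = 41.97 → 41 (Welch–Satterthwaite, rounded down)
t* = 2.421

CI: -30.20 ± 2.421 · 2.5676 = -30.20 ± 6.22 = (-36.42, -23.98)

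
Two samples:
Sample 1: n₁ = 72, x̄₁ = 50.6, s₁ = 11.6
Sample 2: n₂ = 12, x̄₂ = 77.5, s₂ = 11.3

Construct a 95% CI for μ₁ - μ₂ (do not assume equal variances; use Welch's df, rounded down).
(-34.44, -19.36)

Difference: x̄₁ - x̄₂ = -26.90
SE = √(s₁²/n₁ + s₂²/n₂) = √(11.6²/72 + 11.3²/12) = 3.5369
df = 15.13 → 15 (Welch–Satterthwaite, rounded down)
t* = 2.131

CI: -26.90 ± 2.131 · 3.5369 = -26.90 ± 7.54 = (-34.44, -19.36)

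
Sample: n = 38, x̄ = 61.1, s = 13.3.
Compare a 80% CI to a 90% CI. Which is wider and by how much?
90% CI is wider by 1.65

df = 37
80% CI: t* = 1.305, (58.28, 63.92), width = 2 · t* · s/√n = 5.63
90% CI: t* = 1.687, (57.46, 64.74), width = 2 · t* · s/√n = 7.28

The 90% CI is wider by 7.28 - 5.63 = 1.65.
Higher confidence requires a wider interval.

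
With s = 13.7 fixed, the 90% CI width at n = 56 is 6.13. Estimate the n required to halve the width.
n ≈ 224

CI width ∝ 1/√n
To reduce width by factor 2, need √n to grow by 2 → need 2² = 4 times as many samples.

Current: n = 56, width = 6.13
New: n = 224, width ≈ 3.02

Width reduced by factor of 6.13/3.02 = 2.03.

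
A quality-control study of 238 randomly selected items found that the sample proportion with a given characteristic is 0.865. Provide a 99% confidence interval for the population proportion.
(0.808, 0.922)

Proportion CI:
SE = √(p̂(1-p̂)/n) = √(0.865 · 0.135 / 238) = 0.02215

z* = 2.576
Margin = z* · SE = 2.576 · 0.02215 = 0.0571

CI: 0.865 ± 0.0571 = (0.808, 0.922)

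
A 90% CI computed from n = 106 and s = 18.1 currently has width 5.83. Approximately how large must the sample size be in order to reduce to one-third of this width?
n ≈ 954

CI width ∝ 1/√n
To reduce width by factor 3, need √n to grow by 3 → need 3² = 9 times as many samples.

Current: n = 106, width = 5.83
New: n = 954, width ≈ 1.93

Width reduced by factor of 5.83/1.93 = 3.02.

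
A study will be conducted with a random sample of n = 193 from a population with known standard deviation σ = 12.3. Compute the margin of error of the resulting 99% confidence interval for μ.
Margin of error = 2.28

Margin of error = z* · σ/√n
= 2.576 · 12.3/√193
= 2.576 · 12.3/13.8924
= 2.28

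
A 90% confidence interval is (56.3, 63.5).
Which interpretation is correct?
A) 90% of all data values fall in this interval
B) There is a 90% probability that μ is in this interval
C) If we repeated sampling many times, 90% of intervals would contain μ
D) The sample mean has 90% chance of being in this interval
C

A) Wrong — a CI is about the parameter μ, not individual data values.
B) Wrong — μ is fixed; the randomness lives in the interval, not in μ.
C) Correct — this is the frequentist long-run coverage interpretation.
D) Wrong — x̄ is observed and sits in the interval by construction.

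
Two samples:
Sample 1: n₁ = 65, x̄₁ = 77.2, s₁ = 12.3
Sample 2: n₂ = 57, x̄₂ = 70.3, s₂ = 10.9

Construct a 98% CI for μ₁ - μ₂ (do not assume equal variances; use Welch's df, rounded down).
(1.95, 11.85)

Difference: x̄₁ - x̄₂ = 6.90
SE = √(s₁²/n₁ + s₂²/n₂) = √(12.3²/65 + 10.9²/57) = 2.1005
df = 119.98 → 119 (Welch–Satterthwaite, rounded down)
t* = 2.358

CI: 6.90 ± 2.358 · 2.1005 = 6.90 ± 4.95 = (1.95, 11.85)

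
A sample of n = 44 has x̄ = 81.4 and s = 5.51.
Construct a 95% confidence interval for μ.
(79.72, 83.08)

t-interval (σ unknown):
df = n - 1 = 43
t* = 2.017 for 95% confidence

Margin of error = t* · s/√n = 2.017 · 5.51/√44 = 1.68

CI: (79.72, 83.08)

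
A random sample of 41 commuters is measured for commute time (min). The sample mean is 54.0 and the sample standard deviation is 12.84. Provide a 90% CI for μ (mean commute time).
(50.62, 57.38)

t-interval (σ unknown):
df = n - 1 = 40
t* = 1.684 for 90% confidence

Margin of error = t* · s/√n = 1.684 · 12.84/√41 = 3.38

CI: (50.62, 57.38)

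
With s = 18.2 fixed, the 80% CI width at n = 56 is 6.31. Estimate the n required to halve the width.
n ≈ 224

CI width ∝ 1/√n
To reduce width by factor 2, need √n to grow by 2 → need 2² = 4 times as many samples.

Current: n = 56, width = 6.31
New: n = 224, width ≈ 3.13

Width reduced by factor of 6.31/3.13 = 2.02.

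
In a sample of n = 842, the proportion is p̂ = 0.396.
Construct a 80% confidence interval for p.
(0.374, 0.418)

Proportion CI:
SE = √(p̂(1-p̂)/n) = √(0.396 · 0.604 / 842) = 0.01685

z* = 1.282
Margin = z* · SE = 1.282 · 0.01685 = 0.0216

CI: 0.396 ± 0.0216 = (0.374, 0.418)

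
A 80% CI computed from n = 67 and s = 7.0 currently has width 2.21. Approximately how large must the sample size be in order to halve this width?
n ≈ 268

CI width ∝ 1/√n
To reduce width by factor 2, need √n to grow by 2 → need 2² = 4 times as many samples.

Current: n = 67, width = 2.21
New: n = 268, width ≈ 1.10

Width reduced by factor of 2.21/1.10 = 2.01.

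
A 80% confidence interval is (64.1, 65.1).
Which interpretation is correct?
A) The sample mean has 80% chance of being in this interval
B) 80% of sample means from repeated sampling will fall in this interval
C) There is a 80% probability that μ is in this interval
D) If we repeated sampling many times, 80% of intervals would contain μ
D

A) Wrong — x̄ is observed and sits in the interval by construction.
B) Wrong — coverage applies to intervals containing μ, not to future x̄ values.
C) Wrong — μ is fixed; the randomness lives in the interval, not in μ.
D) Correct — this is the frequentist long-run coverage interpretation.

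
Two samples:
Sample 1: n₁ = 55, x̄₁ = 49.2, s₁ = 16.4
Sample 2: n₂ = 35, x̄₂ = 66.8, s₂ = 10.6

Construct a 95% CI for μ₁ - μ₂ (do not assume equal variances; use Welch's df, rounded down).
(-23.26, -11.94)

Difference: x̄₁ - x̄₂ = -17.60
SE = √(s₁²/n₁ + s₂²/n₂) = √(16.4²/55 + 10.6²/35) = 2.8461
df = 87.96 → 87 (Welch–Satterthwaite, rounded down)
t* = 1.988

CI: -17.60 ± 1.988 · 2.8461 = -17.60 ± 5.66 = (-23.26, -11.94)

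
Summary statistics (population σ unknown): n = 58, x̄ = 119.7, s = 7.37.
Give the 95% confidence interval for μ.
(117.76, 121.64)

t-interval (σ unknown):
df = n - 1 = 57
t* = 2.002 for 95% confidence

Margin of error = t* · s/√n = 2.002 · 7.37/√58 = 1.94

CI: (117.76, 121.64)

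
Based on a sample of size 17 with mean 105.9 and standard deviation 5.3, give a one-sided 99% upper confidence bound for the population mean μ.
μ ≤ 109.22

Upper bound (one-sided):
t* = 2.583 (one-sided for 99%)
Upper bound = x̄ + t* · s/√n = 105.9 + 2.583 · 5.3/√17 = 109.22

We are 99% confident that μ ≤ 109.22.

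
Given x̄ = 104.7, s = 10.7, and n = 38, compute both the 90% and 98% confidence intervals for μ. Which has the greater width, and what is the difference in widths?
98% CI is wider by 2.58

df = 37
90% CI: t* = 1.687, (101.77, 107.63), width = 2 · t* · s/√n = 5.86
98% CI: t* = 2.431, (100.48, 108.92), width = 2 · t* · s/√n = 8.44

The 98% CI is wider by 8.44 - 5.86 = 2.58.
Higher confidence requires a wider interval.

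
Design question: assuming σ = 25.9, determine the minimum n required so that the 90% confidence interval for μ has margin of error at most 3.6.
n ≥ 141

For margin E ≤ 3.6:
n ≥ (z* · σ / E)²
n ≥ (1.645 · 25.9 / 3.6)²
n ≥ 140.06

Minimum n = 141 (rounding up)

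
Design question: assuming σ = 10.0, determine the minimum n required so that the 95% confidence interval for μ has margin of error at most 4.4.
n ≥ 20

For margin E ≤ 4.4:
n ≥ (z* · σ / E)²
n ≥ (1.960 · 10.0 / 4.4)²
n ≥ 19.84

Minimum n = 20 (rounding up)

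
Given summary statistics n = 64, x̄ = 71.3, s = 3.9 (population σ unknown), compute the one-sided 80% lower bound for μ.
μ ≥ 70.89

Lower bound (one-sided):
t* = 0.847 (one-sided for 80%)
Lower bound = x̄ - t* · s/√n = 71.3 - 0.847 · 3.9/√64 = 70.89

We are 80% confident that μ ≥ 70.89.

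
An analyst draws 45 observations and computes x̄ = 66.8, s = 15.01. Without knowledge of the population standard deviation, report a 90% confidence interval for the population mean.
(63.04, 70.56)

t-interval (σ unknown):
df = n - 1 = 44
t* = 1.680 for 90% confidence

Margin of error = t* · s/√n = 1.680 · 15.01/√45 = 3.76

CI: (63.04, 70.56)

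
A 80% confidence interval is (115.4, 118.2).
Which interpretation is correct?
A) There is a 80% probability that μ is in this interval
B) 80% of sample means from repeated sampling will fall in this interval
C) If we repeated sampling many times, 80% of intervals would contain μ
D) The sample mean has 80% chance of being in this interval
C

A) Wrong — μ is fixed; the randomness lives in the interval, not in μ.
B) Wrong — coverage applies to intervals containing μ, not to future x̄ values.
C) Correct — this is the frequentist long-run coverage interpretation.
D) Wrong — x̄ is observed and sits in the interval by construction.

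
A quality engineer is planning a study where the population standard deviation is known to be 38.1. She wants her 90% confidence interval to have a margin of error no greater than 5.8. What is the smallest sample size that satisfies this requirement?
n ≥ 117

For margin E ≤ 5.8:
n ≥ (z* · σ / E)²
n ≥ (1.645 · 38.1 / 5.8)²
n ≥ 116.77

Minimum n = 117 (rounding up)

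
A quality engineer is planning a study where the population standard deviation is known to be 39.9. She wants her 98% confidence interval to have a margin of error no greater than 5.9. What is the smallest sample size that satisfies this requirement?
n ≥ 248

For margin E ≤ 5.9:
n ≥ (z* · σ / E)²
n ≥ (2.326 · 39.9 / 5.9)²
n ≥ 247.44

Minimum n = 248 (rounding up)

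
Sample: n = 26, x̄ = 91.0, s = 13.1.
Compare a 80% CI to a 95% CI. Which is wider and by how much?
95% CI is wider by 3.82

df = 25
80% CI: t* = 1.316, (87.62, 94.38), width = 2 · t* · s/√n = 6.76
95% CI: t* = 2.060, (85.71, 96.29), width = 2 · t* · s/√n = 10.58

The 95% CI is wider by 10.58 - 6.76 = 3.82.
Higher confidence requires a wider interval.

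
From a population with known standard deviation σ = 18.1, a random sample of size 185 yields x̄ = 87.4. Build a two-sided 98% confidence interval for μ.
(84.30, 90.50)

z-interval (σ known):
z* = 2.326 for 98% confidence

Margin of error = z* · σ/√n = 2.326 · 18.1/√185 = 3.10

CI: (87.4 - 3.10, 87.4 + 3.10) = (84.30, 90.50)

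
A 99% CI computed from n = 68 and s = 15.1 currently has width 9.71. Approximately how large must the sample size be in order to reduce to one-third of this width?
n ≈ 612

CI width ∝ 1/√n
To reduce width by factor 3, need √n to grow by 3 → need 3² = 9 times as many samples.

Current: n = 68, width = 9.71
New: n = 612, width ≈ 3.15

Width reduced by factor of 9.71/3.15 = 3.08.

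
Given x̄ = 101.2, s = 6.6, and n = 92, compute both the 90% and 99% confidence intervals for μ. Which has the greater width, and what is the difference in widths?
99% CI is wider by 1.33

df = 91
90% CI: t* = 1.662, (100.06, 102.34), width = 2 · t* · s/√n = 2.29
99% CI: t* = 2.631, (99.39, 103.01), width = 2 · t* · s/√n = 3.62

The 99% CI is wider by 3.62 - 2.29 = 1.33.
Higher confidence requires a wider interval.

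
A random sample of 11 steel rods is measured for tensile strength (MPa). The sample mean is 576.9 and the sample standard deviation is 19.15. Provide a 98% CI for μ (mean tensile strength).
(560.94, 592.86)

t-interval (σ unknown):
df = n - 1 = 10
t* = 2.764 for 98% confidence

Margin of error = t* · s/√n = 2.764 · 19.15/√11 = 15.96

CI: (560.94, 592.86)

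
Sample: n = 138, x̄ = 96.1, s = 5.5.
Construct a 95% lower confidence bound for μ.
μ ≥ 95.32

Lower bound (one-sided):
t* = 1.656 (one-sided for 95%)
Lower bound = x̄ - t* · s/√n = 96.1 - 1.656 · 5.5/√138 = 95.32

We are 95% confident that μ ≥ 95.32.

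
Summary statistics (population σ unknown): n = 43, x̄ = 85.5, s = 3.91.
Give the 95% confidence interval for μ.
(84.30, 86.70)

t-interval (σ unknown):
df = n - 1 = 42
t* = 2.018 for 95% confidence

Margin of error = t* · s/√n = 2.018 · 3.91/√43 = 1.20

CI: (84.30, 86.70)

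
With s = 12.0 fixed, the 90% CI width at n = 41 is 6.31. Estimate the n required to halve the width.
n ≈ 164

CI width ∝ 1/√n
To reduce width by factor 2, need √n to grow by 2 → need 2² = 4 times as many samples.

Current: n = 41, width = 6.31
New: n = 164, width ≈ 3.10

Width reduced by factor of 6.31/3.10 = 2.04.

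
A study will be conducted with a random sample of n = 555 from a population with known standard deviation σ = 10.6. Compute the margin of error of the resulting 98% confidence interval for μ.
Margin of error = 1.05

Margin of error = z* · σ/√n
= 2.326 · 10.6/√555
= 2.326 · 10.6/23.5584
= 1.05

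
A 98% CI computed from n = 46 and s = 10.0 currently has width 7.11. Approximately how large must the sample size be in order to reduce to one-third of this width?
n ≈ 414

CI width ∝ 1/√n
To reduce width by factor 3, need √n to grow by 3 → need 3² = 9 times as many samples.

Current: n = 46, width = 7.11
New: n = 414, width ≈ 2.30

Width reduced by factor of 7.11/2.30 = 3.09.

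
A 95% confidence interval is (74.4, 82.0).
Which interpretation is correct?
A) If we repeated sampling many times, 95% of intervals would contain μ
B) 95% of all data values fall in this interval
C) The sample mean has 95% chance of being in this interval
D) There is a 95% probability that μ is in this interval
A

A) Correct — this is the frequentist long-run coverage interpretation.
B) Wrong — a CI is about the parameter μ, not individual data values.
C) Wrong — x̄ is observed and sits in the interval by construction.
D) Wrong — μ is fixed; the randomness lives in the interval, not in μ.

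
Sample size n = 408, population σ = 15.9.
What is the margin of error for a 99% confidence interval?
Margin of error = 2.03

Margin of error = z* · σ/√n
= 2.576 · 15.9/√408
= 2.576 · 15.9/20.1990
= 2.03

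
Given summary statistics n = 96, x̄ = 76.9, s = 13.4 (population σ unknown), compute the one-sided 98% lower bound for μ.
μ ≥ 74.05

Lower bound (one-sided):
t* = 2.082 (one-sided for 98%)
Lower bound = x̄ - t* · s/√n = 76.9 - 2.082 · 13.4/√96 = 74.05

We are 98% confident that μ ≥ 74.05.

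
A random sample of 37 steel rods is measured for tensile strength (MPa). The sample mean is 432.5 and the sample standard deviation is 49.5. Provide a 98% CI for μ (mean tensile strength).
(412.69, 452.31)

t-interval (σ unknown):
df = n - 1 = 36
t* = 2.434 for 98% confidence

Margin of error = t* · s/√n = 2.434 · 49.5/√37 = 19.81

CI: (412.69, 452.31)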